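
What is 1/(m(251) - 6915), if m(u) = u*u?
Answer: 1/56086 ≈ 1.7830e-5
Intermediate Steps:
m(u) = u**2
1/(m(251) - 6915) = 1/(251**2 - 6915) = 1/(63001 - 6915) = 1/56086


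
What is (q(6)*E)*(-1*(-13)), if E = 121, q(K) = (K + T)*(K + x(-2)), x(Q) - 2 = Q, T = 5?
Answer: 103818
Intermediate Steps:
x(Q) = 2 + Q
q(K) = K*(5 + K) (q(K) = (K + 5)*(K + (2 - 2)) = (5 + K)*(K + 0) = (5 + K)*K = K*(5 + K))
(q(6)*E)*(-1*(-13)) = ((6*(5 + 6))*121)*(-1*(-13)) = ((6*11)*121)*13 = (66*121)*13 = 7986*13 = 103818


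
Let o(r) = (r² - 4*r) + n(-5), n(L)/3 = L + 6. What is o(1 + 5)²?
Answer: 225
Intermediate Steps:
n(L) = 18 + 3*L (n(L) = 3*(L + 6) = 3*(6 + L) = 18 + 3*L)
o(r) = 3 + r² - 4*r (o(r) = (r² - 4*r) + (18 + 3*(-5)) = (r² - 4*r) + (18 - 15) = (r² - 4*r) + 3 = 3 + r² - 4*r)
o(1 + 5)² = (3 + (1 + 5)² - 4*(1 + 5))² = (3 + 6² - 4*6)² = (3 + 36 - 24)² = 15² = 225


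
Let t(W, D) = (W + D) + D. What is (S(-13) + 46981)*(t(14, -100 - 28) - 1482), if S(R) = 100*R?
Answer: -78754044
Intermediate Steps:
t(W, D) = W + 2*D (t(W, D) = (D + W) + D = W + 2*D)
(S(-13) + 46981)*(t(14, -100 - 28) - 1482) = (100*(-13) + 46981)*((14 + 2*(-100 - 28)) - 1482) = (-1300 + 46981)*((14 + 2*(-128)) - 1482) = 45681*((14 - 256) - 1482) = 45681*(-242 - 1482) = 45681*(-1724) = -78754044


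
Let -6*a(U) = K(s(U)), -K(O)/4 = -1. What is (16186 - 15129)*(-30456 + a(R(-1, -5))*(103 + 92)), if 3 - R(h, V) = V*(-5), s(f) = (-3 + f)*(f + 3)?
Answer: -32329402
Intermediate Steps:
s(f) = (-3 + f)*(3 + f)
K(O) = 4 (K(O) = -4*(-1) = 4)
R(h, V) = 3 + 5*V (R(h, V) = 3 - V*(-5) = 3 - (-5)*V = 3 + 5*V)
a(U) = -2/3 (a(U) = -1/6*4 = -2/3)
(16186 - 15129)*(-30456 + a(R(-1, -5))*(103 + 92)) = (16186 - 15129)*(-30456 - 2*(103 + 92)/3) = 1057*(-30456 - 2/3*195) = 1057*(-30456 - 130) = 1057*(-30586) = -32329402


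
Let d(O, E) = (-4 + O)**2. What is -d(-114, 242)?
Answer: -13924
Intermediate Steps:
-d(-114, 242) = -(-4 - 114)**2 = -1*(-118)**2 = -1*13924 = -13924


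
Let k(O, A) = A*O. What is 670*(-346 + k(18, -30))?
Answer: -593620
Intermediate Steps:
670*(-346 + k(18, -30)) = 670*(-346 - 30*18) = 670*(-346 - 540) = 670*(-886) = -593620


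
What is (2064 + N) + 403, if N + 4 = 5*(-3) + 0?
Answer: 2448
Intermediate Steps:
N = -19 (N = -4 + (5*(-3) + 0) = -4 + (-15 + 0) = -4 - 15 = -19)
(2064 + N) + 403 = (2064 - 19) + 403 = 2045 + 403 = 2448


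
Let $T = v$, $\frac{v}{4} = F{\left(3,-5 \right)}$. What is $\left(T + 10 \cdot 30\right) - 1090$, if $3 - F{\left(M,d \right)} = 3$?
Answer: $-790$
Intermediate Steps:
$F{\left(M,d \right)} = 0$ ($F{\left(M,d \right)} = 3 - 3 = 0$)
$v = 0$ ($v = 4 \cdot 0 = 0$)
$T = 0$
$\left(T + 10 \cdot 30\right) - 1090 = \left(0 + 10 \cdot 30\right) - 1090 = \left(0 + 300\right) - 1090 = 300 - 1090 = -790$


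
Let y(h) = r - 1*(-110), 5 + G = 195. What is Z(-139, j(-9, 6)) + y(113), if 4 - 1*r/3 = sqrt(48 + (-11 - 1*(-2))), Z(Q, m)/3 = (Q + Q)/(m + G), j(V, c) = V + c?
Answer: 21980/187 - 3*sqrt(39) ≈ 98.805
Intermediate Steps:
G = 190 (G = -5 + 195 = 190)
Z(Q, m) = 6*Q/(190 + m) (Z(Q, m) = 3*((Q + Q)/(m + 190)) = 3*((2*Q)/(190 + m)) = 3*(2*Q/(190 + m)) = 6*Q/(190 + m))
r = 12 - 3*sqrt(39) (r = 12 - 3*sqrt(48 + (-11 - 1*(-2))) = 12 - 3*sqrt(48 + (-11 + 2)) = 12 - 3*sqrt(48 - 9) = 12 - 3*sqrt(39) ≈ -6.7350)
y(h) = 122 - 3*sqrt(39) (y(h) = (12 - 3*sqrt(39)) - 1*(-110) = (12 - 3*sqrt(39)) + 110 = 122 - 3*sqrt(39))
Z(-139, j(-9, 6)) + y(113) = 6*(-139)/(190 + (-9 + 6)) + (122 - 3*sqrt(39)) = 6*(-139)/(190 - 3) + (122 - 3*sqrt(39)) = 6*(-139)/187 + (122 - 3*sqrt(39)) = 6*(-139)*(1/187) + (122 - 3*sqrt(39)) = -834/187 + (122 - 3*sqrt(39)) = 21980/187 - 3*sqrt(39)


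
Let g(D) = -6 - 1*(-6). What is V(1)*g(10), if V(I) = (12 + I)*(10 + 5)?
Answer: 0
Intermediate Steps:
g(D) = 0 (g(D) = -6 + 6 = 0)
V(I) = 180 + 15*I (V(I) = (12 + I)*15 = 180 + 15*I)
V(1)*g(10) = (180 + 15*1)*0 = (180 + 15)*0 = 195*0 = 0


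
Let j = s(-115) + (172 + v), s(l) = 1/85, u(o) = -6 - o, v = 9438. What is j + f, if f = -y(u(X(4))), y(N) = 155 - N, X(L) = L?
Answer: 802826/85 ≈ 9445.0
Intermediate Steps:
s(l) = 1/85
f = -165 (f = -(155 - (-6 - 1*4)) = -(155 - (-6 - 4)) = -(155 - 1*(-10)) = -(155 + 10) = -1*165 = -165)
j = 816851/85 (j = 1/85 + (172 + 9438) = 1/85 + 9610 = 816851/85 ≈ 9610.0)
j + f = 816851/85 - 165 = 802826/85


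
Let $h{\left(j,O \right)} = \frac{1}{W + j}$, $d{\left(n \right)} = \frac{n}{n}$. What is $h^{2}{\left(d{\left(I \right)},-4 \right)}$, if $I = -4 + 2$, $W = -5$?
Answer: $\frac{1}{16} \approx 0.0625$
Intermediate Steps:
$I = -2$
$d{\left(n \right)} = 1$
$h{\left(j,O \right)} = \frac{1}{-5 + j}$
$h^{2}{\left(d{\left(I \right)},-4 \right)} = \left(\frac{1}{-5 + 1}\right)^{2} = \left(\frac{1}{-4}\right)^{2} = \left(- \frac{1}{4}\right)^{2} = \frac{1}{16}$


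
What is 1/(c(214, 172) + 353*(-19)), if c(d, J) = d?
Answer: -1/6493 ≈ -0.00015401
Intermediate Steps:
1/(c(214, 172) + 353*(-19)) = 1/(214 + 353*(-19)) = 1/(214 - 6707) = 1/(-6493) = -1/6493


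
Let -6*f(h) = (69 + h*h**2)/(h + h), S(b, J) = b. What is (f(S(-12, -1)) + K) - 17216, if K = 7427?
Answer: -470425/48 ≈ -9800.5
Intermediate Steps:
f(h) = -(69 + h**3)/(12*h) (f(h) = -(69 + h*h**2)/(6*(h + h)) = -(69 + h**3)/(6*(2*h)) = -(69 + h**3)*1/(2*h)/6 = -(69 + h**3)/(12*h))
(f(S(-12, -1)) + K) - 17216 = ((1/12)*(-69 - 1*(-12)**3)/(-12) + 7427) - 17216 = ((1/12)*(-1/12)*(-69 - 1*(-1728)) + 7427) - 17216 = ((1/12)*(-1/12)*(-69 + 1728) + 7427) - 17216 = ((1/12)*(-1/12)*1659 + 7427) - 17216 = (-553/48 + 7427) - 17216 = 355943/48 - 17216 = -470425/48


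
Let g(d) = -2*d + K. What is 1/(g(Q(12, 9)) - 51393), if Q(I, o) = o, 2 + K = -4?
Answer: -1/51417 ≈ -1.9449e-5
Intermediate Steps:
K = -6 (K = -2 - 4 = -6)
g(d) = -6 - 2*d (g(d) = -2*d - 6 = -6 - 2*d)
1/(g(Q(12, 9)) - 51393) = 1/((-6 - 2*9) - 51393) = 1/((-6 - 18) - 51393) = 1/(-24 - 51393) = 1/(-51417) = -1/51417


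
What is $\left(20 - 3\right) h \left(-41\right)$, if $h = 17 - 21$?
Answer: $2788$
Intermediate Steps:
$h = -4$
$\left(20 - 3\right) h \left(-41\right) = \left(20 - 3\right) \left(-4\right) \left(-41\right) = 17 \left(-4\right) \left(-41\right) = \left(-68\right) \left(-41\right) = 2788$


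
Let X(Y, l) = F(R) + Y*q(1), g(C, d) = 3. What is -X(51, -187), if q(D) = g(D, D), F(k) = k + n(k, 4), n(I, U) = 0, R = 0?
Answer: -153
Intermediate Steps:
F(k) = k (F(k) = k + 0 = k)
q(D) = 3
X(Y, l) = 3*Y (X(Y, l) = 0 + Y*3 = 0 + 3*Y = 3*Y)
-X(51, -187) = -3*51 = -1*153 = -153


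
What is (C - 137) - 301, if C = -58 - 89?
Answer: -585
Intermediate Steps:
C = -147
(C - 137) - 301 = (-147 - 137) - 301 = -284 - 301 = -585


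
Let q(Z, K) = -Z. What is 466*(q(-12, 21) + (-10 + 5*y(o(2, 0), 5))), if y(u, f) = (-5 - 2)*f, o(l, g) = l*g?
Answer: -80618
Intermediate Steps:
o(l, g) = g*l
y(u, f) = -7*f
466*(q(-12, 21) + (-10 + 5*y(o(2, 0), 5))) = 466*(-1*(-12) + (-10 + 5*(-7*5))) = 466*(12 + (-10 + 5*(-35))) = 466*(12 + (-10 - 175)) = 466*(12 - 185) = 466*(-173) = -80618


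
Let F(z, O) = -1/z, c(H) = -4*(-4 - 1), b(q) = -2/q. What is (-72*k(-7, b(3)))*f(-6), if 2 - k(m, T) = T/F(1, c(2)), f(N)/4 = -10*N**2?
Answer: 138240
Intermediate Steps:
f(N) = -40*N**2 (f(N) = 4*(-10*N**2) = -40*N**2)
c(H) = 20 (c(H) = -4*(-5) = 20)
k(m, T) = 2 + T (k(m, T) = 2 - T/((-1/1)) = 2 - T/((-1*1)) = 2 - T/(-1) = 2 - T*(-1) = 2 - (-1)*T = 2 + T)
(-72*k(-7, b(3)))*f(-6) = (-72*(2 - 2/3))*(-40*(-6)**2) = (-72*(2 - 2*1/3))*(-40*36) = -72*(2 - 2/3)*(-1440) = -72*4/3*(-1440) = -96*(-1440) = 138240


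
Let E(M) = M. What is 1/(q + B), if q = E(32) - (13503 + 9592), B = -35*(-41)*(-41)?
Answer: -1/81898 ≈ -1.2210e-5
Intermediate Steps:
B = -58835 (B = 1435*(-41) = -58835)
q = -23063 (q = 32 - (13503 + 9592) = 32 - 1*23095 = 32 - 23095 = -23063)
1/(q + B) = 1/(-23063 - 58835) = 1/(-81898) = -1/81898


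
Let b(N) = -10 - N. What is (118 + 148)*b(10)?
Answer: -5320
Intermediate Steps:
(118 + 148)*b(10) = (118 + 148)*(-10 - 1*10) = 266*(-10 - 10) = 266*(-20) = -5320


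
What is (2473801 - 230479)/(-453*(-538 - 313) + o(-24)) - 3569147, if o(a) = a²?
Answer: -459323487097/128693 ≈ -3.5691e+6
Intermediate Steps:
(2473801 - 230479)/(-453*(-538 - 313) + o(-24)) - 3569147 = (2473801 - 230479)/(-453*(-538 - 313) + (-24)²) - 3569147 = 2243322/(-453*(-851) + 576) - 3569147 = 2243322/(385503 + 576) - 3569147 = 2243322/386079 - 3569147 = 2243322*(1/386079) - 3569147 = 747774/128693 - 3569147 = -459323487097/128693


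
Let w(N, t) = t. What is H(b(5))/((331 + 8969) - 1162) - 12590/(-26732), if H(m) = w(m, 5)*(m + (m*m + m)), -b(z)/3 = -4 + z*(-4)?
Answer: 203649475/54386254 ≈ 3.7445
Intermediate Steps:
b(z) = 12 + 12*z (b(z) = -3*(-4 + z*(-4)) = -3*(-4 - 4*z) = 12 + 12*z)
H(m) = 5*m² + 10*m (H(m) = 5*(m + (m*m + m)) = 5*(m + (m² + m)) = 5*(m + (m + m²)) = 5*(m² + 2*m) = 5*m² + 10*m)
H(b(5))/((331 + 8969) - 1162) - 12590/(-26732) = (5*(12 + 12*5)*(2 + (12 + 12*5)))/((331 + 8969) - 1162) - 12590/(-26732) = (5*(12 + 60)*(2 + (12 + 60)))/(9300 - 1162) - 12590*(-1/26732) = (5*72*(2 + 72))/8138 + 6295/13366 = (5*72*74)*(1/8138) + 6295/13366 = 26640*(1/8138) + 6295/13366 = 13320/4069 + 6295/13366 = 203649475/54386254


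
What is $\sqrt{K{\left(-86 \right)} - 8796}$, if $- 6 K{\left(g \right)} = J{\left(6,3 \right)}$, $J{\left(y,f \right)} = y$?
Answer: $i \sqrt{8797} \approx 93.792 i$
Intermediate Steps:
$K{\left(g \right)} = -1$ ($K{\left(g \right)} = \left(- \frac{1}{6}\right) 6 = -1$)
$\sqrt{K{\left(-86 \right)} - 8796} = \sqrt{-1 - 8796} = \sqrt{-8797} = i \sqrt{8797}$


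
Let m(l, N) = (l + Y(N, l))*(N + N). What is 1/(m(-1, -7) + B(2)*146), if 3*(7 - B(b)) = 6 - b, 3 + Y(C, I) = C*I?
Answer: 3/2356 ≈ 0.0012733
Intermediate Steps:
Y(C, I) = -3 + C*I
m(l, N) = 2*N*(-3 + l + N*l) (m(l, N) = (l + (-3 + N*l))*(N + N) = (-3 + l + N*l)*(2*N) = 2*N*(-3 + l + N*l))
B(b) = 5 + b/3 (B(b) = 7 - (6 - b)/3 = 7 + (-2 + b/3) = 5 + b/3)
1/(m(-1, -7) + B(2)*146) = 1/(2*(-7)*(-3 - 1 - 7*(-1)) + (5 + (⅓)*2)*146) = 1/(2*(-7)*(-3 - 1 + 7) + (5 + ⅔)*146) = 1/(2*(-7)*3 + (17/3)*146) = 1/(-42 + 2482/3) = 1/(2356/3) = 3/2356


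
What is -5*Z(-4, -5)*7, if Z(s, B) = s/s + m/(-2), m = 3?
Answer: 35/2 ≈ 17.500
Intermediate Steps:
Z(s, B) = -½ (Z(s, B) = s/s + 3/(-2) = 1 + 3*(-½) = 1 - 3/2 = -½)
-5*Z(-4, -5)*7 = -5*(-½)*7 = (5/2)*7 = 35/2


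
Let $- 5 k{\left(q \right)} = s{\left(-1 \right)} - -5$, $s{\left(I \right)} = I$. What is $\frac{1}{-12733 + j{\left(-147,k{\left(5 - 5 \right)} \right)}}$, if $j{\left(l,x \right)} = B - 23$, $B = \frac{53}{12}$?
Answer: $- \frac{12}{153019} \approx -7.8422 \cdot 10^{-5}$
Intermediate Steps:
$B = \frac{53}{12}$ ($B = 53 \cdot \frac{1}{12} = \frac{53}{12} \approx 4.4167$)
$k{\left(q \right)} = - \frac{4}{5}$ ($k{\left(q \right)} = - \frac{-1 - -5}{5} = - \frac{-1 + 5}{5} = \left(- \frac{1}{5}\right) 4 = - \frac{4}{5}$)
$j{\left(l,x \right)} = - \frac{223}{12}$ ($j{\left(l,x \right)} = \frac{53}{12} - 23 = - \frac{223}{12}$)
$\frac{1}{-12733 + j{\left(-147,k{\left(5 - 5 \right)} \right)}} = \frac{1}{-12733 - \frac{223}{12}} = \frac{1}{- \frac{153019}{12}} = - \frac{12}{153019}$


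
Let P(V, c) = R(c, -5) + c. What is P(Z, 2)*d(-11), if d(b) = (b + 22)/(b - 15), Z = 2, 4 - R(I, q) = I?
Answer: -22/13 ≈ -1.6923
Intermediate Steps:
R(I, q) = 4 - I
d(b) = (22 + b)/(-15 + b)
P(V, c) = 4 (P(V, c) = (4 - c) + c = 4)
P(Z, 2)*d(-11) = 4*((22 - 11)/(-15 - 11)) = 4*(11/(-26)) = 4*(-1/26*11) = 4*(-11/26) = -22/13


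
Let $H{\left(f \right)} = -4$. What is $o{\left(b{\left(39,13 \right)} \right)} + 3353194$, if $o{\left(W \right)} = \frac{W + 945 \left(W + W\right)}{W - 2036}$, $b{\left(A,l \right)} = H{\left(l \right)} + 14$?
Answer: $\frac{3396776067}{1013} \approx 3.3532 \cdot 10^{6}$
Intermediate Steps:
$b{\left(A,l \right)} = 10$ ($b{\left(A,l \right)} = -4 + 14 = 10$)
$o{\left(W \right)} = \frac{1891 W}{-2036 + W}$ ($o{\left(W \right)} = \frac{W + 945 \cdot 2 W}{-2036 + W} = \frac{W + 1890 W}{-2036 + W} = \frac{1891 W}{-2036 + W}$)
$o{\left(b{\left(39,13 \right)} \right)} + 3353194 = 1891 \cdot 10 \frac{1}{-2036 + 10} + 3353194 = 1891 \cdot 10 \frac{1}{-2026} + 3353194 = 1891 \cdot 10 \left(- \frac{1}{2026}\right) + 3353194 = - \frac{9455}{1013} + 3353194 = \frac{3396776067}{1013}$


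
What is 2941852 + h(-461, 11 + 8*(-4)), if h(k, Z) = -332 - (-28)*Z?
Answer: 2940932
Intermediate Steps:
h(k, Z) = -332 + 28*Z
2941852 + h(-461, 11 + 8*(-4)) = 2941852 + (-332 + 28*(11 + 8*(-4))) = 2941852 + (-332 + 28*(11 - 32)) = 2941852 + (-332 + 28*(-21)) = 2941852 + (-332 - 588) = 2941852 - 920 = 2940932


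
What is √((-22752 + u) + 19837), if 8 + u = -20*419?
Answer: I*√11303 ≈ 106.32*I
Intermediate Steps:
u = -8388 (u = -8 - 20*419 = -8 - 8380 = -8388)
√((-22752 + u) + 19837) = √((-22752 - 8388) + 19837) = √(-31140 + 19837) = √(-11303) = I*√11303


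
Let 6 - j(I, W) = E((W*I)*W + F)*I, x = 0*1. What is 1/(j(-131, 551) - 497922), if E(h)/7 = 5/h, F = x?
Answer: -303601/151167795551 ≈ -2.0084e-6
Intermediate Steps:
x = 0
F = 0
E(h) = 35/h (E(h) = 7*(5/h) = 35/h)
j(I, W) = 6 - 35/W**2 (j(I, W) = 6 - 35/((W*I)*W + 0)*I = 6 - 35/((I*W)*W + 0)*I = 6 - 35/(I*W**2 + 0)*I = 6 - 35/((I*W**2))*I = 6 - 35*(1/(I*W**2))*I = 6 - 35/(I*W**2)*I = 6 - 35/W**2)
1/(j(-131, 551) - 497922) = 1/((6 - 35/551**2) - 497922) = 1/((6 - 35*1/303601) - 497922) = 1/((6 - 35/303601) - 497922) = 1/(1821571/303601 - 497922) = 1/(-151167795551/303601) = -303601/151167795551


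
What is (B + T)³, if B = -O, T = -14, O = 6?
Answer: -8000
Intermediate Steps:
B = -6 (B = -1*6 = -6)
(B + T)³ = (-6 - 14)³ = (-20)³ = -8000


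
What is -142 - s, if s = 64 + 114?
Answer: -320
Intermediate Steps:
s = 178
-142 - s = -142 - 1*178 = -142 - 178 = -320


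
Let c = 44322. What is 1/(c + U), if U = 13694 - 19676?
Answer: 1/38340 ≈ 2.6082e-5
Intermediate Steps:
U = -5982
1/(c + U) = 1/(44322 - 5982) = 1/38340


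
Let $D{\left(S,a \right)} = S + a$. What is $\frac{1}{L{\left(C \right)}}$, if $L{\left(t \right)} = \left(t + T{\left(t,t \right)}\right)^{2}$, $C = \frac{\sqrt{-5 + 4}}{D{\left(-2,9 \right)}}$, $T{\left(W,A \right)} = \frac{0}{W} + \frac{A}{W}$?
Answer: $\frac{49}{\left(7 + i\right)^{2}} \approx 0.9408 - 0.2744 i$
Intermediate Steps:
$T{\left(W,A \right)} = \frac{A}{W}$ ($T{\left(W,A \right)} = 0 + \frac{A}{W} = \frac{A}{W}$)
$C = \frac{i}{7}$ ($C = \frac{\sqrt{-5 + 4}}{-2 + 9} = \frac{\sqrt{-1}}{7} = i \frac{1}{7} = \frac{i}{7} \approx 0.14286 i$)
$L{\left(t \right)} = \left(1 + t\right)^{2}$ ($L{\left(t \right)} = \left(t + \frac{t}{t}\right)^{2} = \left(t + 1\right)^{2} = \left(1 + t\right)^{2}$)
$\frac{1}{L{\left(C \right)}} = \frac{1}{\left(1 + \frac{i}{7}\right)^{2}}$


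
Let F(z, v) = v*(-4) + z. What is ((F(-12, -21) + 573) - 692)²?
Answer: 2209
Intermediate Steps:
F(z, v) = z - 4*v (F(z, v) = -4*v + z = z - 4*v)
((F(-12, -21) + 573) - 692)² = (((-12 - 4*(-21)) + 573) - 692)² = (((-12 + 84) + 573) - 692)² = ((72 + 573) - 692)² = (645 - 692)² = (-47)² = 2209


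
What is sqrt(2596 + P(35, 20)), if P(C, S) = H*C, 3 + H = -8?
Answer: sqrt(2211) ≈ 47.021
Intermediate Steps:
H = -11 (H = -3 - 8 = -11)
P(C, S) = -11*C
sqrt(2596 + P(35, 20)) = sqrt(2596 - 11*35) = sqrt(2596 - 385) = sqrt(2211)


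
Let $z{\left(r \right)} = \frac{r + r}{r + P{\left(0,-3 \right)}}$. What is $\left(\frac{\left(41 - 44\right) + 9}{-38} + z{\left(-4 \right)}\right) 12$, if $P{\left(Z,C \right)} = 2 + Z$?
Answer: $\frac{876}{19} \approx 46.105$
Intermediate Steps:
$z{\left(r \right)} = \frac{2 r}{2 + r}$ ($z{\left(r \right)} = \frac{r + r}{r + \left(2 + 0\right)} = \frac{2 r}{r + 2} = \frac{2 r}{2 + r}$)
$\left(\frac{\left(41 - 44\right) + 9}{-38} + z{\left(-4 \right)}\right) 12 = \left(\frac{\left(41 - 44\right) + 9}{-38} + 2 \left(-4\right) \frac{1}{2 - 4}\right) 12 = \left(\left(-3 + 9\right) \left(- \frac{1}{38}\right) + 2 \left(-4\right) \frac{1}{-2}\right) 12 = \left(6 \left(- \frac{1}{38}\right) + 2 \left(-4\right) \left(- \frac{1}{2}\right)\right) 12 = \left(- \frac{3}{19} + 4\right) 12 = \frac{73}{19} \cdot 12 = \frac{876}{19}$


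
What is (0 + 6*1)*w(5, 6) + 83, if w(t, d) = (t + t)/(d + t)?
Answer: 973/11 ≈ 88.455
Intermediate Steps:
w(t, d) = 2*t/(d + t) (w(t, d) = (2*t)/(d + t) = 2*t/(d + t))
(0 + 6*1)*w(5, 6) + 83 = (0 + 6*1)*(2*5/(6 + 5)) + 83 = (0 + 6)*(2*5/11) + 83 = 6*(2*5*(1/11)) + 83 = 6*(10/11) + 83 = 60/11 + 83 = 973/11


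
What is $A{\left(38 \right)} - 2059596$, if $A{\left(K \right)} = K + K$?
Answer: $-2059520$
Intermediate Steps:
$A{\left(K \right)} = 2 K$
$A{\left(38 \right)} - 2059596 = 2 \cdot 38 - 2059596 = 76 - 2059596 = -2059520$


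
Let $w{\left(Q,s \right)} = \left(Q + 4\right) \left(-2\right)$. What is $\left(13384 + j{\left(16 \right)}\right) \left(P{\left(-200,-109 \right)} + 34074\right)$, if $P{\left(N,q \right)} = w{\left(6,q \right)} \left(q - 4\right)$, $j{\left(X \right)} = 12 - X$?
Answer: $486148920$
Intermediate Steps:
$w{\left(Q,s \right)} = -8 - 2 Q$ ($w{\left(Q,s \right)} = \left(4 + Q\right) \left(-2\right) = -8 - 2 Q$)
$P{\left(N,q \right)} = 80 - 20 q$ ($P{\left(N,q \right)} = \left(-8 - 12\right) \left(q - 4\right) = \left(-8 - 12\right) \left(-4 + q\right) = - 20 \left(-4 + q\right) = 80 - 20 q$)
$\left(13384 + j{\left(16 \right)}\right) \left(P{\left(-200,-109 \right)} + 34074\right) = \left(13384 + \left(12 - 16\right)\right) \left(\left(80 - -2180\right) + 34074\right) = \left(13384 + \left(12 - 16\right)\right) \left(\left(80 + 2180\right) + 34074\right) = \left(13384 - 4\right) \left(2260 + 34074\right) = 13380 \cdot 36334 = 486148920$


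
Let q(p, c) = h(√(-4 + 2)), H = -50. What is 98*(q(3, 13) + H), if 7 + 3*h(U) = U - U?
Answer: -15386/3 ≈ -5128.7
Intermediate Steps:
h(U) = -7/3 (h(U) = -7/3 + (U - U)/3 = -7/3 + (⅓)*0 = -7/3 + 0 = -7/3)
q(p, c) = -7/3
98*(q(3, 13) + H) = 98*(-7/3 - 50) = 98*(-157/3) = -15386/3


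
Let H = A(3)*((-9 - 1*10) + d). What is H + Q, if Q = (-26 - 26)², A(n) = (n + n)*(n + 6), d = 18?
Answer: 2650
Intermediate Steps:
A(n) = 2*n*(6 + n) (A(n) = (2*n)*(6 + n) = 2*n*(6 + n))
Q = 2704 (Q = (-52)² = 2704)
H = -54 (H = (2*3*(6 + 3))*((-9 - 1*10) + 18) = (2*3*9)*((-9 - 10) + 18) = 54*(-19 + 18) = 54*(-1) = -54)
H + Q = -54 + 2704 = 2650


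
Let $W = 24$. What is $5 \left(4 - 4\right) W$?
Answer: $0$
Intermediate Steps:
$5 \left(4 - 4\right) W = 5 \left(4 - 4\right) 24 = 5 \cdot 0 \cdot 24 = 0 \cdot 24 = 0$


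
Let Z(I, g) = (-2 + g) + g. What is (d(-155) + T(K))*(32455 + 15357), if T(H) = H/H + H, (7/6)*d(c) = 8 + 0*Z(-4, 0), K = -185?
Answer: -59286880/7 ≈ -8.4696e+6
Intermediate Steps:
Z(I, g) = -2 + 2*g
d(c) = 48/7 (d(c) = 6*(8 + 0*(-2 + 2*0))/7 = 6*(8 + 0*(-2 + 0))/7 = 6*(8 + 0*(-2))/7 = 6*(8 + 0)/7 = (6/7)*8 = 48/7)
T(H) = 1 + H
(d(-155) + T(K))*(32455 + 15357) = (48/7 + (1 - 185))*(32455 + 15357) = (48/7 - 184)*47812 = -1240/7*47812 = -59286880/7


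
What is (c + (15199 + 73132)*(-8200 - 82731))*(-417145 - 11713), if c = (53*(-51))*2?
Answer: 3444600993760486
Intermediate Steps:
c = -5406 (c = -2703*2 = -5406)
(c + (15199 + 73132)*(-8200 - 82731))*(-417145 - 11713) = (-5406 + (15199 + 73132)*(-8200 - 82731))*(-417145 - 11713) = (-5406 + 88331*(-90931))*(-428858) = (-5406 - 8032026161)*(-428858) = -8032031567*(-428858) = 3444600993760486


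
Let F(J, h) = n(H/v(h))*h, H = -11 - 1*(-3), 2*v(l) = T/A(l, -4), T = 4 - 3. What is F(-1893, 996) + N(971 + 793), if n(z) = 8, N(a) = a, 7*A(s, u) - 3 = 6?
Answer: 9732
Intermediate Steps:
T = 1
A(s, u) = 9/7 (A(s, u) = 3/7 + (1/7)*6 = 3/7 + 6/7 = 9/7)
v(l) = 7/18 (v(l) = (1/(9/7))/2 = (1*(7/9))/2 = (1/2)*(7/9) = 7/18)
H = -8 (H = -11 + 3 = -8)
F(J, h) = 8*h
F(-1893, 996) + N(971 + 793) = 8*996 + (971 + 793) = 7968 + 1764 = 9732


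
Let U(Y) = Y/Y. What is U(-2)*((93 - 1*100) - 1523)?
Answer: -1530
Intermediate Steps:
U(Y) = 1
U(-2)*((93 - 1*100) - 1523) = 1*((93 - 1*100) - 1523) = 1*((93 - 100) - 1523) = 1*(-7 - 1523) = 1*(-1530) = -1530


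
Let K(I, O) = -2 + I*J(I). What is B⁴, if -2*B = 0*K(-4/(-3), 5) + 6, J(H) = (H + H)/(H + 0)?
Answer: 81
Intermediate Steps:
J(H) = 2 (J(H) = (2*H)/H = 2)
K(I, O) = -2 + 2*I (K(I, O) = -2 + I*2 = -2 + 2*I)
B = -3 (B = -(0*(-2 + 2*(-4/(-3))) + 6)/2 = -(0*(-2 + 2*(-4*(-⅓))) + 6)/2 = -(0*(-2 + 2*(4/3)) + 6)/2 = -(0*(-2 + 8/3) + 6)/2 = -(0*(⅔) + 6)/2 = -(0 + 6)/2 = -½*6 = -3)
B⁴ = (-3)⁴ = 81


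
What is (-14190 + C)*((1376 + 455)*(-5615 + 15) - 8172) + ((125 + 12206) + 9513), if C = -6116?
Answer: 208375564076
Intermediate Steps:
(-14190 + C)*((1376 + 455)*(-5615 + 15) - 8172) + ((125 + 12206) + 9513) = (-14190 - 6116)*((1376 + 455)*(-5615 + 15) - 8172) + ((125 + 12206) + 9513) = -20306*(1831*(-5600) - 8172) + (12331 + 9513) = -20306*(-10253600 - 8172) + 21844 = -20306*(-10261772) + 21844 = 208375542232 + 21844 = 208375564076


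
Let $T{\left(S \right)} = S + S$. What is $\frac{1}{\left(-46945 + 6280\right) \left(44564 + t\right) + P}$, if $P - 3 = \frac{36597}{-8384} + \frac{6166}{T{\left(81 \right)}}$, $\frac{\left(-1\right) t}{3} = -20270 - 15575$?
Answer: $- \frac{679104}{4200330088051013} \approx -1.6168 \cdot 10^{-10}$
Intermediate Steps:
$t = 107535$ ($t = - 3 \left(-20270 - 15575\right) = \left(-3\right) \left(-35845\right) = 107535$)
$T{\left(S \right)} = 2 S$
$P = \frac{24920827}{679104}$ ($P = 3 + \left(\frac{36597}{-8384} + \frac{6166}{2 \cdot 81}\right) = 3 + \left(36597 \left(- \frac{1}{8384}\right) + \frac{6166}{162}\right) = 3 + \left(- \frac{36597}{8384} + 6166 \cdot \frac{1}{162}\right) = 3 + \left(- \frac{36597}{8384} + \frac{3083}{81}\right) = 3 + \frac{22883515}{679104} = \frac{24920827}{679104} \approx 36.697$)
$\frac{1}{\left(-46945 + 6280\right) \left(44564 + t\right) + P} = \frac{1}{\left(-46945 + 6280\right) \left(44564 + 107535\right) + \frac{24920827}{679104}} = \frac{1}{\left(-40665\right) 152099 + \frac{24920827}{679104}} = \frac{1}{-6185105835 + \frac{24920827}{679104}} = \frac{1}{- \frac{4200330088051013}{679104}} = - \frac{679104}{4200330088051013}$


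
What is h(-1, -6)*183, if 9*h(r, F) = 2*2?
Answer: 244/3 ≈ 81.333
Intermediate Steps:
h(r, F) = 4/9 (h(r, F) = (2*2)/9 = (⅑)*4 = 4/9)
h(-1, -6)*183 = (4/9)*183 = 244/3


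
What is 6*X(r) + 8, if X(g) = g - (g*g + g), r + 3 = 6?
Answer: -46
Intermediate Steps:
r = 3 (r = -3 + 6 = 3)
X(g) = -g² (X(g) = g - (g² + g) = g - (g + g²) = g + (-g - g²) = -g²)
6*X(r) + 8 = 6*(-1*3²) + 8 = 6*(-1*9) + 8 = 6*(-9) + 8 = -54 + 8 = -46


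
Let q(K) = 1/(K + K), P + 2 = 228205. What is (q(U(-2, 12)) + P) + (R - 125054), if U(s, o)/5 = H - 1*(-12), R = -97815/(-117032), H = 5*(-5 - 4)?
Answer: 1991852152679/19310280 ≈ 1.0315e+5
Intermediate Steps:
P = 228203 (P = -2 + 228205 = 228203)
H = -45 (H = 5*(-9) = -45)
R = 97815/117032 (R = -97815*(-1/117032) = 97815/117032 ≈ 0.83580)
U(s, o) = -165 (U(s, o) = 5*(-45 - 1*(-12)) = 5*(-45 + 12) = 5*(-33) = -165)
q(K) = 1/(2*K)
(q(U(-2, 12)) + P) + (R - 125054) = ((½)/(-165) + 228203) + (97815/117032 - 125054) = ((½)*(-1/165) + 228203) - 14635221913/117032 = (-1/330 + 228203) - 14635221913/117032 = 75306989/330 - 14635221913/117032 = 1991852152679/19310280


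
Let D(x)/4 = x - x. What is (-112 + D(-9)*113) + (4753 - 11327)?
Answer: -6686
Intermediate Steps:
D(x) = 0 (D(x) = 4*(x - x) = 4*0 = 0)
(-112 + D(-9)*113) + (4753 - 11327) = (-112 + 0*113) + (4753 - 11327) = (-112 + 0) - 6574 = -112 - 6574 = -6686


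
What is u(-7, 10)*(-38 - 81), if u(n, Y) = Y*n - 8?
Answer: 9282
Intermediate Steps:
u(n, Y) = -8 + Y*n
u(-7, 10)*(-38 - 81) = (-8 + 10*(-7))*(-38 - 81) = (-8 - 70)*(-119) = -78*(-119) = 9282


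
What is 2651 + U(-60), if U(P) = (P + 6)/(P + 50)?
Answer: 13282/5 ≈ 2656.4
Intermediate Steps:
U(P) = (6 + P)/(50 + P)
2651 + U(-60) = 2651 + (6 - 60)/(50 - 60) = 2651 - 54/(-10) = 2651 - ⅒*(-54) = 2651 + 27/5 = 13282/5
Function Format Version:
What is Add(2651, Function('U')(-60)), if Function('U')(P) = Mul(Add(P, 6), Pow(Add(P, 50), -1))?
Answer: Rational(13282, 5) ≈ 2656.4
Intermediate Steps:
Function('U')(P) = Mul(Pow(Add(50, P), -1), Add(6, P)) (Function('U')(P) = Mul(Add(6, P), Pow(Add(50, P), -1)) = Mul(Pow(Add(50, P), -1), Add(6, P)))
Add(2651, Function('U')(-60)) = Add(2651, Mul(Pow(Add(50, -60), -1), Add(6, -60))) = Add(2651, Mul(Pow(-10, -1), -54)) = Add(2651, Mul(Rational(-1, 10), -54)) = Add(2651, Rational(27, 5)) = Rational(13282, 5)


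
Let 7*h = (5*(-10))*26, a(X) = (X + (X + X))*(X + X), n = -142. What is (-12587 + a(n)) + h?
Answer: 757479/7 ≈ 1.0821e+5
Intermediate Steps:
a(X) = 6*X² (a(X) = (X + 2*X)*(2*X) = (3*X)*(2*X) = 6*X²)
h = -1300/7 (h = ((5*(-10))*26)/7 = (-50*26)/7 = (⅐)*(-1300) = -1300/7 ≈ -185.71)
(-12587 + a(n)) + h = (-12587 + 6*(-142)²) - 1300/7 = (-12587 + 6*20164) - 1300/7 = (-12587 + 120984) - 1300/7 = 108397 - 1300/7 = 757479/7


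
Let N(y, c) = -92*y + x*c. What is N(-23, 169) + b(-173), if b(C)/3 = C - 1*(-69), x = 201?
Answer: 35773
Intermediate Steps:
N(y, c) = -92*y + 201*c
b(C) = 207 + 3*C (b(C) = 3*(C - 1*(-69)) = 3*(C + 69) = 3*(69 + C) = 207 + 3*C)
N(-23, 169) + b(-173) = (-92*(-23) + 201*169) + (207 + 3*(-173)) = (2116 + 33969) + (207 - 519) = 36085 - 312 = 35773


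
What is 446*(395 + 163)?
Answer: 248868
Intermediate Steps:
446*(395 + 163) = 446*558 = 248868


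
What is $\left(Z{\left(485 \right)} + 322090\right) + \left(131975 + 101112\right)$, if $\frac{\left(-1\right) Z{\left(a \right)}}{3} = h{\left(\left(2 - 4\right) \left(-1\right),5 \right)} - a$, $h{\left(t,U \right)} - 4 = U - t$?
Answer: $556611$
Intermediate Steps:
$h{\left(t,U \right)} = 4 + U - t$ ($h{\left(t,U \right)} = 4 + \left(U - t\right) = 4 + U - t$)
$Z{\left(a \right)} = -21 + 3 a$ ($Z{\left(a \right)} = - 3 \left(\left(4 + 5 - \left(2 - 4\right) \left(-1\right)\right) - a\right) = - 3 \left(\left(4 + 5 - \left(-2\right) \left(-1\right)\right) - a\right) = - 3 \left(\left(4 + 5 - 2\right) - a\right) = - 3 \left(7 - a\right) = -21 + 3 a$)
$\left(Z{\left(485 \right)} + 322090\right) + \left(131975 + 101112\right) = \left(\left(-21 + 3 \cdot 485\right) + 322090\right) + \left(131975 + 101112\right) = \left(\left(-21 + 1455\right) + 322090\right) + 233087 = \left(1434 + 322090\right) + 233087 = 323524 + 233087 = 556611$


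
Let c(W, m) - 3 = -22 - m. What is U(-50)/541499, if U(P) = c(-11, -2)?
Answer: -17/541499 ≈ -3.1394e-5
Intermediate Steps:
c(W, m) = -19 - m (c(W, m) = 3 + (-22 - m) = -19 - m)
U(P) = -17 (U(P) = -19 - 1*(-2) = -19 + 2 = -17)
U(-50)/541499 = -17/541499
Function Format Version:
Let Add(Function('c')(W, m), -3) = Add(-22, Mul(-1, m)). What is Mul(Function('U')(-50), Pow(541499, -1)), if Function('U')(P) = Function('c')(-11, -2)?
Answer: Rational(-17, 541499) ≈ -3.1394e-5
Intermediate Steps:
Function('c')(W, m) = Add(-19, Mul(-1, m)) (Function('c')(W, m) = Add(3, Add(-22, Mul(-1, m))) = Add(-19, Mul(-1, m)))
Function('U')(P) = -17 (Function('U')(P) = Add(-19, Mul(-1, -2)) = Add(-19, 2) = -17)
Mul(Function('U')(-50), Pow(541499, -1)) = Mul(-17, Pow(541499, -1)) = Mul(-17, Rational(1, 541499)) = Rational(-17, 541499)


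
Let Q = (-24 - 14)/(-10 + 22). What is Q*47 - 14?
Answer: -977/6 ≈ -162.83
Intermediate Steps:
Q = -19/6 (Q = -38/12 = -38*1/12 = -19/6 ≈ -3.1667)
Q*47 - 14 = -19/6*47 - 14 = -893/6 - 14 = -977/6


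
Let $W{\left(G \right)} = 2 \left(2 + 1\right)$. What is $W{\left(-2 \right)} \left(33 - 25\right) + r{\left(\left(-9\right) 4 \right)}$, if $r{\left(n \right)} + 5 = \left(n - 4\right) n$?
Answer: $1483$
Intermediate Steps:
$r{\left(n \right)} = -5 + n \left(-4 + n\right)$ ($r{\left(n \right)} = -5 + \left(n - 4\right) n = -5 + \left(-4 + n\right) n = -5 + n \left(-4 + n\right)$)
$W{\left(G \right)} = 6$ ($W{\left(G \right)} = 2 \cdot 3 = 6$)
$W{\left(-2 \right)} \left(33 - 25\right) + r{\left(\left(-9\right) 4 \right)} = 6 \left(33 - 25\right) - \left(5 - 1296 + 4 \left(-9\right) 4\right) = 6 \cdot 8 - \left(-139 - 1296\right) = 48 + \left(-5 + 1296 + 144\right) = 48 + 1435 = 1483$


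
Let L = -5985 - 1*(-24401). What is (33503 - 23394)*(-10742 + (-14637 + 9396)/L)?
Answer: -1999862590517/18416 ≈ -1.0859e+8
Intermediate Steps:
L = 18416 (L = -5985 + 24401 = 18416)
(33503 - 23394)*(-10742 + (-14637 + 9396)/L) = (33503 - 23394)*(-10742 + (-14637 + 9396)/18416) = 10109*(-10742 - 5241*1/18416) = 10109*(-10742 - 5241/18416) = 10109*(-197829913/18416) = -1999862590517/18416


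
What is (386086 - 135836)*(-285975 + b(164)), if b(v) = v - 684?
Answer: -71695373750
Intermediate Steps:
b(v) = -684 + v
(386086 - 135836)*(-285975 + b(164)) = (386086 - 135836)*(-285975 + (-684 + 164)) = 250250*(-285975 - 520) = 250250*(-286495) = -71695373750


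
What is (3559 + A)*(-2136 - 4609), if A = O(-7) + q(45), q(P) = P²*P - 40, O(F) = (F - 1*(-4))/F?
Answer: -4468636695/7 ≈ -6.3838e+8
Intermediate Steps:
O(F) = (4 + F)/F (O(F) = (F + 4)/F = (4 + F)/F)
q(P) = -40 + P³ (q(P) = P³ - 40 = -40 + P³)
A = 637598/7 (A = (4 - 7)/(-7) + (-40 + 45³) = -⅐*(-3) + (-40 + 91125) = 3/7 + 91085 = 637598/7 ≈ 91085.)
(3559 + A)*(-2136 - 4609) = (3559 + 637598/7)*(-2136 - 4609) = (662511/7)*(-6745) = -4468636695/7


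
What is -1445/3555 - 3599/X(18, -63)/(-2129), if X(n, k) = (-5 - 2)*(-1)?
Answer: -1748078/10596033 ≈ -0.16497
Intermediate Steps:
X(n, k) = 7 (X(n, k) = -7*(-1) = 7)
-1445/3555 - 3599/X(18, -63)/(-2129) = -1445/3555 - 3599/7/(-2129) = -1445*1/3555 - 3599*1/7*(-1/2129) = -289/711 - 3599/7*(-1/2129) = -289/711 + 3599/14903 = -1748078/10596033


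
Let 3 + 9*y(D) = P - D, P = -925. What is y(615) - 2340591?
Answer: -21066862/9 ≈ -2.3408e+6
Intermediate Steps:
y(D) = -928/9 - D/9 (y(D) = -⅓ + (-925 - D)/9 = -⅓ + (-925/9 - D/9) = -928/9 - D/9)
y(615) - 2340591 = (-928/9 - ⅑*615) - 2340591 = (-928/9 - 205/3) - 2340591 = -1543/9 - 2340591 = -21066862/9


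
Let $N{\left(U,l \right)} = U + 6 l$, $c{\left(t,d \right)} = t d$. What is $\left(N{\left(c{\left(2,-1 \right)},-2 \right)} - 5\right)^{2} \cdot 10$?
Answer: $3610$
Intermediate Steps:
$c{\left(t,d \right)} = d t$
$\left(N{\left(c{\left(2,-1 \right)},-2 \right)} - 5\right)^{2} \cdot 10 = \left(\left(\left(-1\right) 2 + 6 \left(-2\right)\right) - 5\right)^{2} \cdot 10 = \left(\left(-2 - 12\right) - 5\right)^{2} \cdot 10 = \left(-14 - 5\right)^{2} \cdot 10 = \left(-19\right)^{2} \cdot 10 = 361 \cdot 10 = 3610$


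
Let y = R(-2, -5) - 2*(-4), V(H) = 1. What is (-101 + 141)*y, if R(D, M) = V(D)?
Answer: 360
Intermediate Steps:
R(D, M) = 1
y = 9 (y = 1 - 2*(-4) = 1 + 8 = 9)
(-101 + 141)*y = (-101 + 141)*9 = 40*9 = 360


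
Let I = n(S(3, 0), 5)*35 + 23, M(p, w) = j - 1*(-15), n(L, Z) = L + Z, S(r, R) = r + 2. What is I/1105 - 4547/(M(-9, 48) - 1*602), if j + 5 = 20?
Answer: 402907/48620 ≈ 8.2868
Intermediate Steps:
j = 15 (j = -5 + 20 = 15)
S(r, R) = 2 + r
M(p, w) = 30 (M(p, w) = 15 - 1*(-15) = 15 + 15 = 30)
I = 373 (I = ((2 + 3) + 5)*35 + 23 = (5 + 5)*35 + 23 = 10*35 + 23 = 350 + 23 = 373)
I/1105 - 4547/(M(-9, 48) - 1*602) = 373/1105 - 4547/(30 - 1*602) = 373*(1/1105) - 4547/(30 - 602) = 373/1105 - 4547/(-572) = 373/1105 - 4547*(-1/572) = 373/1105 + 4547/572 = 402907/48620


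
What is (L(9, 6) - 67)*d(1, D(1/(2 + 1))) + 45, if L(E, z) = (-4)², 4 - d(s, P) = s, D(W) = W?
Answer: -108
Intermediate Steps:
d(s, P) = 4 - s
L(E, z) = 16
(L(9, 6) - 67)*d(1, D(1/(2 + 1))) + 45 = (16 - 67)*(4 - 1*1) + 45 = -51*(4 - 1) + 45 = -51*3 + 45 = -153 + 45 = -108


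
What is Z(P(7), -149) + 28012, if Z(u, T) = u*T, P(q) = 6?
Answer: 27118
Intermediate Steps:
Z(u, T) = T*u
Z(P(7), -149) + 28012 = -149*6 + 28012 = -894 + 28012 = 27118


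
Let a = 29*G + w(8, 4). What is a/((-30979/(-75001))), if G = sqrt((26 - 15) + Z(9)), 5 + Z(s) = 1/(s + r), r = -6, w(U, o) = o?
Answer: 300004/30979 + 2175029*sqrt(57)/92937 ≈ 186.37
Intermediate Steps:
Z(s) = -5 + 1/(-6 + s) (Z(s) = -5 + 1/(s - 6) = -5 + 1/(-6 + s))
G = sqrt(57)/3 (G = sqrt((26 - 15) + (31 - 5*9)/(-6 + 9)) = sqrt(11 + (31 - 45)/3) = sqrt(11 + (1/3)*(-14)) = sqrt(11 - 14/3) = sqrt(19/3) = sqrt(57)/3 ≈ 2.5166)
a = 4 + 29*sqrt(57)/3 (a = 29*(sqrt(57)/3) + 4 = 29*sqrt(57)/3 + 4 = 4 + 29*sqrt(57)/3 ≈ 76.982)
a/((-30979/(-75001))) = (4 + 29*sqrt(57)/3)/((-30979/(-75001))) = (4 + 29*sqrt(57)/3)/((-30979*(-1/75001))) = (4 + 29*sqrt(57)/3)/(30979/75001) = (4 + 29*sqrt(57)/3)*(75001/30979) = 300004/30979 + 2175029*sqrt(57)/92937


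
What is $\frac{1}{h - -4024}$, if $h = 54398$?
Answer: $\frac{1}{58422} \approx 1.7117 \cdot 10^{-5}$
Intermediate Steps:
$\frac{1}{h - -4024} = \frac{1}{54398 - -4024} = \frac{1}{54398 + 4024} = \frac{1}{58422}$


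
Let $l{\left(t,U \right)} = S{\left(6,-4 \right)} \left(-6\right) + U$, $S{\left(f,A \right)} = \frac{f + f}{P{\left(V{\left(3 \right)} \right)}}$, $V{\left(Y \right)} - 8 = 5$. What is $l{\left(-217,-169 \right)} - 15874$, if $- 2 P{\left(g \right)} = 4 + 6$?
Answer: $- \frac{80143}{5} \approx -16029.0$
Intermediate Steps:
$V{\left(Y \right)} = 13$ ($V{\left(Y \right)} = 8 + 5 = 13$)
$P{\left(g \right)} = -5$ ($P{\left(g \right)} = - \frac{4 + 6}{2} = \left(- \frac{1}{2}\right) 10 = -5$)
$S{\left(f,A \right)} = - \frac{2 f}{5}$ ($S{\left(f,A \right)} = \frac{f + f}{-5} = 2 f \left(- \frac{1}{5}\right) = - \frac{2 f}{5}$)
$l{\left(t,U \right)} = \frac{72}{5} + U$ ($l{\left(t,U \right)} = \left(- \frac{2}{5}\right) 6 \left(-6\right) + U = \left(- \frac{12}{5}\right) \left(-6\right) + U = \frac{72}{5} + U$)
$l{\left(-217,-169 \right)} - 15874 = \left(\frac{72}{5} - 169\right) - 15874 = - \frac{773}{5} - 15874 = - \frac{80143}{5}$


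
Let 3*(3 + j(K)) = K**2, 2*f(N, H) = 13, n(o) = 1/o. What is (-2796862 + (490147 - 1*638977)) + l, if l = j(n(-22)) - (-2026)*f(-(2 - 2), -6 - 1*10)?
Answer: -4258027751/1452 ≈ -2.9325e+6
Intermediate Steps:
f(N, H) = 13/2 (f(N, H) = (1/2)*13 = 13/2)
j(K) = -3 + K**2/3
l = 19117033/1452 (l = (-3 + (1/(-22))**2/3) - (-2026)*13/2 = (-3 + (-1/22)**2/3) - 1*(-13169) = (-3 + (1/3)*(1/484)) + 13169 = (-3 + 1/1452) + 13169 = -4355/1452 + 13169 = 19117033/1452 ≈ 13166.)
(-2796862 + (490147 - 1*638977)) + l = (-2796862 + (490147 - 1*638977)) + 19117033/1452 = (-2796862 + (490147 - 638977)) + 19117033/1452 = (-2796862 - 148830) + 19117033/1452 = -2945692 + 19117033/1452 = -4258027751/1452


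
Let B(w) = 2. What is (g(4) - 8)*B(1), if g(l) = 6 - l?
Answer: -12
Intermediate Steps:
(g(4) - 8)*B(1) = ((6 - 1*4) - 8)*2 = ((6 - 4) - 8)*2 = (2 - 8)*2 = -6*2 = -12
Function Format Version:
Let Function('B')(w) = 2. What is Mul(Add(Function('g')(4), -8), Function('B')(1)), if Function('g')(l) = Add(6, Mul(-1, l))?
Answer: -12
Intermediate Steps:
Mul(Add(Function('g')(4), -8), Function('B')(1)) = Mul(Add(Add(6, Mul(-1, 4)), -8), 2) = Mul(Add(Add(6, -4), -8), 2) = Mul(Add(2, -8), 2) = Mul(-6, 2) = -12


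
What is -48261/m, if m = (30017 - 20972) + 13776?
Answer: -16087/7607 ≈ -2.1148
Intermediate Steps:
m = 22821 (m = 9045 + 13776 = 22821)
-48261/m = -48261/22821 = -48261*1/22821 = -16087/7607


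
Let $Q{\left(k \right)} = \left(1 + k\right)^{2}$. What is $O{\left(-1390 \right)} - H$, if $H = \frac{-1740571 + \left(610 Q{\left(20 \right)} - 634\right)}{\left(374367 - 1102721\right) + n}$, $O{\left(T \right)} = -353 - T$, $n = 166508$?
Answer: $\frac{581162107}{561846} \approx 1034.4$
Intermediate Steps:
$H = \frac{1472195}{561846}$ ($H = \frac{-1740571 - \left(634 - 610 \left(1 + 20\right)^{2}\right)}{\left(374367 - 1102721\right) + 166508} = \frac{-1740571 - \left(634 - 610 \cdot 21^{2}\right)}{\left(374367 - 1102721\right) + 166508} = \frac{-1740571 + \left(610 \cdot 441 - 634\right)}{-728354 + 166508} = \frac{-1740571 + \left(269010 - 634\right)}{-561846} = \left(-1740571 + 268376\right) \left(- \frac{1}{561846}\right) = \left(-1472195\right) \left(- \frac{1}{561846}\right) = \frac{1472195}{561846} \approx 2.6203$)
$O{\left(-1390 \right)} - H = \left(-353 - -1390\right) - \frac{1472195}{561846} = \left(-353 + 1390\right) - \frac{1472195}{561846} = 1037 - \frac{1472195}{561846} = \frac{581162107}{561846}$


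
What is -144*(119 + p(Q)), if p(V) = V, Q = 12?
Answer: -18864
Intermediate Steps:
-144*(119 + p(Q)) = -144*(119 + 12) = -144*131 = -18864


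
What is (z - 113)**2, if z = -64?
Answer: 31329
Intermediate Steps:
(z - 113)**2 = (-64 - 113)**2 = (-177)**2 = 31329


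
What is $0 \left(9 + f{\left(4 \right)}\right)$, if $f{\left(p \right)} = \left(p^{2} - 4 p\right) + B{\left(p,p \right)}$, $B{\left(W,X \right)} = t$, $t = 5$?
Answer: $0$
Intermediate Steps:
$B{\left(W,X \right)} = 5$
$f{\left(p \right)} = 5 + p^{2} - 4 p$ ($f{\left(p \right)} = \left(p^{2} - 4 p\right) + 5 = 5 + p^{2} - 4 p$)
$0 \left(9 + f{\left(4 \right)}\right) = 0 \left(9 + \left(5 + 4^{2} - 16\right)\right) = 0 \left(9 + \left(5 + 16 - 16\right)\right) = 0 \left(9 + 5\right) = 0 \cdot 14 = 0$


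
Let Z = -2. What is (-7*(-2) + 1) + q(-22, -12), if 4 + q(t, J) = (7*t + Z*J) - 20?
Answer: -139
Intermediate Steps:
q(t, J) = -24 - 2*J + 7*t (q(t, J) = -4 + ((7*t - 2*J) - 20) = -4 + ((-2*J + 7*t) - 20) = -4 + (-20 - 2*J + 7*t) = -24 - 2*J + 7*t)
(-7*(-2) + 1) + q(-22, -12) = (-7*(-2) + 1) + (-24 - 2*(-12) + 7*(-22)) = (14 + 1) + (-24 + 24 - 154) = 15 - 154 = -139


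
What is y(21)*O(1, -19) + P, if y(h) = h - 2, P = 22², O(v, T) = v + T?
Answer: 142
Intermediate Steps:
O(v, T) = T + v
P = 484
y(h) = -2 + h
y(21)*O(1, -19) + P = (-2 + 21)*(-19 + 1) + 484 = 19*(-18) + 484 = -342 + 484 = 142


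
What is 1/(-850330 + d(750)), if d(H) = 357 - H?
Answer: -1/850723 ≈ -1.1755e-6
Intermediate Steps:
1/(-850330 + d(750)) = 1/(-850330 + (357 - 1*750)) = 1/(-850330 + (357 - 750)) = 1/(-850330 - 393) = 1/(-850723) = -1/850723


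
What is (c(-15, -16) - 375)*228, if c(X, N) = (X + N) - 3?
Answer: -93252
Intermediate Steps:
c(X, N) = -3 + N + X (c(X, N) = (N + X) - 3 = -3 + N + X)
(c(-15, -16) - 375)*228 = ((-3 - 16 - 15) - 375)*228 = (-34 - 375)*228 = -409*228 = -93252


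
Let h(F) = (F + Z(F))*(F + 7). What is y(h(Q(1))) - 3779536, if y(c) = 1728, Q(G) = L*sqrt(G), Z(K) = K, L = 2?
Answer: -3777808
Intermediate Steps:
Q(G) = 2*sqrt(G)
h(F) = 2*F*(7 + F) (h(F) = (F + F)*(F + 7) = (2*F)*(7 + F) = 2*F*(7 + F))
y(h(Q(1))) - 3779536 = 1728 - 3779536 = -3777808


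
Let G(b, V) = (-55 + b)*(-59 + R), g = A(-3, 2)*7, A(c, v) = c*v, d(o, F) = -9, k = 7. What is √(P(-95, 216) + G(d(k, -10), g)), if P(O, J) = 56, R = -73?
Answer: 2*√2126 ≈ 92.217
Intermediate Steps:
g = -42 (g = -3*2*7 = -6*7 = -42)
G(b, V) = 7260 - 132*b (G(b, V) = (-55 + b)*(-59 - 73) = (-55 + b)*(-132) = 7260 - 132*b)
√(P(-95, 216) + G(d(k, -10), g)) = √(56 + (7260 - 132*(-9))) = √(56 + (7260 + 1188)) = √(56 + 8448) = √8504 = 2*√2126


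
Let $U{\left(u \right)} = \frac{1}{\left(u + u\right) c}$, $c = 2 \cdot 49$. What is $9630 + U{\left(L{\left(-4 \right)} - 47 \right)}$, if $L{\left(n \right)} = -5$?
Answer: $\frac{98148959}{10192} \approx 9630.0$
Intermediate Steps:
$c = 98$
$U{\left(u \right)} = \frac{1}{196 u}$ ($U{\left(u \right)} = \frac{1}{\left(u + u\right) 98} = \frac{1}{2 u} \frac{1}{98} = \frac{1}{196 u}$)
$9630 + U{\left(L{\left(-4 \right)} - 47 \right)} = 9630 + \frac{1}{196 \left(-5 - 47\right)} = 9630 + \frac{1}{196 \left(-52\right)} = 9630 + \frac{1}{196} \left(- \frac{1}{52}\right) = 9630 - \frac{1}{10192} = \frac{98148959}{10192}$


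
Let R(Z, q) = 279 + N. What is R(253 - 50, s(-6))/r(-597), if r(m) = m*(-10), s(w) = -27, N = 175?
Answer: 227/2985 ≈ 0.076047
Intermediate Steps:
r(m) = -10*m
R(Z, q) = 454 (R(Z, q) = 279 + 175 = 454)
R(253 - 50, s(-6))/r(-597) = 454/((-10*(-597))) = 454/5970 = 454*(1/5970) = 227/2985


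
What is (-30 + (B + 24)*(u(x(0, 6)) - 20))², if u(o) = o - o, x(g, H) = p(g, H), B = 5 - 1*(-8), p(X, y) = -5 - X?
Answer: 592900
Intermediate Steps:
B = 13 (B = 5 + 8 = 13)
x(g, H) = -5 - g
u(o) = 0
(-30 + (B + 24)*(u(x(0, 6)) - 20))² = (-30 + (13 + 24)*(0 - 20))² = (-30 + 37*(-20))² = (-30 - 740)² = (-770)² = 592900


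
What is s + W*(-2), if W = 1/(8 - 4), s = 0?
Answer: -½ ≈ -0.50000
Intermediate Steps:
W = ¼ (W = 1/4 = ¼ ≈ 0.25000)
s + W*(-2) = 0 + (¼)*(-2) = 0 - ½ = -½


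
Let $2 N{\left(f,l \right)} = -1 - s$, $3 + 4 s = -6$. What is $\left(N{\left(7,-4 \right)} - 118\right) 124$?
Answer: $- \frac{29109}{2} \approx -14555.0$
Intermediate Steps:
$s = - \frac{9}{4}$ ($s = - \frac{3}{4} + \frac{1}{4} \left(-6\right) = - \frac{3}{4} - \frac{3}{2} = - \frac{9}{4} \approx -2.25$)
$N{\left(f,l \right)} = \frac{5}{8}$ ($N{\left(f,l \right)} = \frac{-1 - - \frac{9}{4}}{2} = \frac{-1 + \frac{9}{4}}{2} = \frac{1}{2} \cdot \frac{5}{4} = \frac{5}{8}$)
$\left(N{\left(7,-4 \right)} - 118\right) 124 = \left(\frac{5}{8} - 118\right) 124 = \left(- \frac{939}{8}\right) 124 = - \frac{29109}{2}$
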